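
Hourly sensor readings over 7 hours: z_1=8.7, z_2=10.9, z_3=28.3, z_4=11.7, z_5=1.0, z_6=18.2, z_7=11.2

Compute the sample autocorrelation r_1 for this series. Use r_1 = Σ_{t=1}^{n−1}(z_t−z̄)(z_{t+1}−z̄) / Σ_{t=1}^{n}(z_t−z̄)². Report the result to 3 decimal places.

Mean z̄ = (8.7 + 10.9 + 28.3 + 11.7 + 1.0 + 18.2 + 11.2)/7 = 12.8571
Deviations from mean: -4.1571, -1.9571, 15.4429, -1.1571, -11.8571, 5.3429, -1.6571
Σ(z_t−z̄)(z_{t+1}−z̄) = (8.1361) + (-30.2239) + (-17.8696) + (13.7204) + (-63.3510) + (-8.8539) = -98.4418
Denominator Σ(z_t−z̄)² = 432.8171
r_1 = -98.4418 / 432.8171 = -0.227

-0.227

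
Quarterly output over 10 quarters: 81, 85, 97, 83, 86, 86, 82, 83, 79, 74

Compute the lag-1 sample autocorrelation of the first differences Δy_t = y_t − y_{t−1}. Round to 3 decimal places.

-0.372

First differences Δy: 4, 12, -14, 3, 0, -4, 1, -4, -5
Mean of differences = -0.7778
Numerator Σ(Δy_t−Δȳ)(Δy_{t+1}−Δȳ) = -155.2716
Denominator Σ(Δy_t−Δȳ)² = 417.5556
r_1(Δy) = -155.2716 / 417.5556 = -0.372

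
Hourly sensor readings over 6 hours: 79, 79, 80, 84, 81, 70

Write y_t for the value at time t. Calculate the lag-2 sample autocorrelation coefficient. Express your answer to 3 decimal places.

-0.379

Mean ȳ = (79 + 79 + 80 + 84 + 81 + 70)/6 = 78.8333
Σ(y_t−ȳ)(y_{t+2}−ȳ) = (0.1944) + (0.8611) + (2.5278) + (-45.6389) = -42.0556
Denominator Σ(y_t−ȳ)² = 110.8333
r_2 = -42.0556 / 110.8333 = -0.379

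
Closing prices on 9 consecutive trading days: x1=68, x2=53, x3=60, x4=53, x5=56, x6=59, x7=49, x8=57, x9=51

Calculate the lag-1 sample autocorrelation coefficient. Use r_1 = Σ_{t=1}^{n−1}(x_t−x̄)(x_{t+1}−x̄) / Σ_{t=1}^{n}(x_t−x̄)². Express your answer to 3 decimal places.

-0.352

Mean x̄ = (68 + 53 + 60 + 53 + 56 + 59 + 49 + 57 + 51)/9 = 56.2222
Numerator Σ_{t=1}^{8}(x_t−x̄)(x_{t+1}−x̄) = -91.9383
Denominator Σ(x_t−x̄)² = 261.5556
r_1 = -91.9383 / 261.5556 = -0.352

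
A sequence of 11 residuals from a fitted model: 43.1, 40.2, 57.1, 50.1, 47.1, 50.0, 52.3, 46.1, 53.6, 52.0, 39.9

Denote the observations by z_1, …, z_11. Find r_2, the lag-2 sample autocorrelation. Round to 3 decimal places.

Mean z̄ = (43.1 + 40.2 + 57.1 + 50.1 + 47.1 + 50.0 + 52.3 + 46.1 + 53.6 + 52.0 + 39.9)/11 = 48.3182
Numerator Σ_{t=1}^{9}(z_t−z̄)(z_{t+2}−z̄) = -108.1716
Denominator Σ(z_t−z̄)² = 310.8364
r_2 = -108.1716 / 310.8364 = -0.348

-0.348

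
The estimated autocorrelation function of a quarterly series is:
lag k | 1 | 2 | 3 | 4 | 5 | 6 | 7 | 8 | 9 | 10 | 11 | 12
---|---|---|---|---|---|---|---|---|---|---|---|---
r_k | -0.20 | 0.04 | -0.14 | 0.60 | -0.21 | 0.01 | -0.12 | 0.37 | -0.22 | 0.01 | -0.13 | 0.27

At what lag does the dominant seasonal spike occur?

The largest autocorrelation is r_4 = 0.60, with weaker echoes at lags 8 (0.37) and 12 (0.27); the remaining lags stay at or below 0.04.
The dominant spike at lag 4 indicates a seasonal period of 4.

4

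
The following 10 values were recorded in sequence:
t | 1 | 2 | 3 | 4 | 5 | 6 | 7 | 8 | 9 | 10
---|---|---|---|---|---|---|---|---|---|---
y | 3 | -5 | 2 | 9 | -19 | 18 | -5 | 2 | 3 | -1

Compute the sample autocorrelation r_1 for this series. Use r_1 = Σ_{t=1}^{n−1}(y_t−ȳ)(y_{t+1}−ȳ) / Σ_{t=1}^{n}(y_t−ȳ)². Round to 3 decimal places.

Mean ȳ = (3 − 5 + 2 + 9 − 19 + 18 − 5 + 2 + 3 − 1)/10 = 0.7000
Numerator Σ_{t=1}^{9}(y_t−ȳ)(y_{t+1}−ȳ) = -620.9900
Denominator Σ(y_t−ȳ)² = 838.1000
r_1 = -620.9900 / 838.1000 = -0.741

-0.741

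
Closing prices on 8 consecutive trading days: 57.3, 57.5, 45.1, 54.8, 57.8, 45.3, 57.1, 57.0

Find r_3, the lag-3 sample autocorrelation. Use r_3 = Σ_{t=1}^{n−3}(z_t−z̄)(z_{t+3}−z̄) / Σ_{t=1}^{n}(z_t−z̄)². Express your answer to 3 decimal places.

0.507

Mean z̄ = (57.3 + 57.5 + 45.1 + 54.8 + 57.8 + 45.3 + 57.1 + 57.0)/8 = 53.9875
Deviations from mean: 3.3125, 3.5125, -8.8875, 0.8125, 3.8125, -8.6875, 3.1125, 3.0125
Numerator Σ_{t=1}^{5}(z_t−z̄)(z_{t+3}−z̄) = 107.3070
Denominator Σ(z_t−z̄)² = 211.7288
r_3 = 107.3070 / 211.7288 = 0.507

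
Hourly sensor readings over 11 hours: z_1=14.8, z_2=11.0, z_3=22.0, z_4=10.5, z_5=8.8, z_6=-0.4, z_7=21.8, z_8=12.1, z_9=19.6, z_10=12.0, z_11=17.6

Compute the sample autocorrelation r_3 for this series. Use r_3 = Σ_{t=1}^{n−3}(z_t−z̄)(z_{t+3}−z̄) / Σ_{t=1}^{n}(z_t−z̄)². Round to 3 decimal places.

-0.533

Mean z̄ = (14.8 + 11.0 + 22.0 + 10.5 + 8.8 − 0.4 + 21.8 + 12.1 + 19.6 + 12.0 + 17.6)/11 = 13.6182
Numerator Σ_{t=1}^{8}(z_t−z̄)(z_{t+3}−z̄) = -229.9046
Denominator Σ(z_t−z̄)² = 431.4564
r_3 = -229.9046 / 431.4564 = -0.533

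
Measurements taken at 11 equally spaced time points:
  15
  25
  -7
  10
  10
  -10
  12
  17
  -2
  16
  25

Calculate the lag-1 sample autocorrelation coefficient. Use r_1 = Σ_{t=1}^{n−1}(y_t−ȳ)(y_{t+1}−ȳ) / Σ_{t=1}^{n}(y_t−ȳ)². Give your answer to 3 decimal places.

-0.193

Mean ȳ = (15 + 25 − 7 + 10 + 10 − 10 + 12 + 17 − 2 + 16 + 25)/11 = 10.0909
Numerator Σ_{t=1}^{10}(y_t−ȳ)(y_{t+1}−ȳ) = -270.2810
Denominator Σ(y_t−ȳ)² = 1396.9091
r_1 = -270.2810 / 1396.9091 = -0.193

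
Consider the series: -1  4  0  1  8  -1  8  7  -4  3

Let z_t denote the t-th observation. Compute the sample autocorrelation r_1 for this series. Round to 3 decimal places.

-0.377

Mean z̄ = (-1 + 4 + 0 + 1 + 8 − 1 + 8 + 7 − 4 + 3)/10 = 2.5000
Numerator Σ_{t=1}^{9}(z_t−z̄)(z_{t+1}−z̄) = -59.7500
Denominator Σ(z_t−z̄)² = 158.5000
r_1 = -59.7500 / 158.5000 = -0.377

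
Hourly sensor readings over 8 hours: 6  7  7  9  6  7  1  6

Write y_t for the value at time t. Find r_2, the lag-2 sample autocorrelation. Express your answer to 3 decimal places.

0.145

Mean ȳ = (6 + 7 + 7 + 9 + 6 + 7 + 1 + 6)/8 = 6.1250
Deviations from mean: -0.1250, 0.8750, 0.8750, 2.8750, -0.1250, 0.8750, -5.1250, -0.1250
Σ(y_t−ȳ)(y_{t+2}−ȳ) = (-0.1094) + (2.5156) + (-0.1094) + (2.5156) + (0.6406) + (-0.1094) = 5.3438
Denominator Σ(y_t−ȳ)² = 36.8750
r_2 = 5.3438 / 36.8750 = 0.145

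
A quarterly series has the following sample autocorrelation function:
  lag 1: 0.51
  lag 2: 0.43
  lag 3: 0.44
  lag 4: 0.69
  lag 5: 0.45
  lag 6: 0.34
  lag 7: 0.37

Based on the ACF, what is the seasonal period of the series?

The largest autocorrelation is r_4 = 0.69; the remaining lags stay at or below 0.51. The elevated value at lag 1 (0.51), dropping to 0.43 at lag 2, reflects decaying short-term dependence rather than seasonality.
The dominant spike at lag 4 indicates a seasonal period of 4.

4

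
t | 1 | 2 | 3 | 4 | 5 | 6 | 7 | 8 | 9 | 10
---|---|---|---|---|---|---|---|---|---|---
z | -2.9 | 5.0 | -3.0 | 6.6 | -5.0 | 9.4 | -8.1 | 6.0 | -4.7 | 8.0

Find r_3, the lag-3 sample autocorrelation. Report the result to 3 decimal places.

-0.726

Mean z̄ = (-2.9 + 5.0 − 3.0 + 6.6 − 5.0 + 9.4 − 8.1 + 6.0 − 4.7 + 8.0)/10 = 1.1300
Numerator Σ_{t=1}^{7}(z_t−z̄)(z_{t+3}−z̄) = -271.8877
Denominator Σ(z_t−z̄)² = 374.2610
r_3 = -271.8877 / 374.2610 = -0.726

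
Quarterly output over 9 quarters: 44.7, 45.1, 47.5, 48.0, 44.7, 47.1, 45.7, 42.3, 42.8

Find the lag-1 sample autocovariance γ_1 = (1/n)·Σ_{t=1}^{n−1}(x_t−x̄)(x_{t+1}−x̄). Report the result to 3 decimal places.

1.096

Mean x̄ = (44.7 + 45.1 + 47.5 + 48.0 + 44.7 + 47.1 + 45.7 + 42.3 + 42.8)/9 = 45.3222
Σ_{t=1}^{8}(x_t−x̄)(x_{t+1}−x̄) = 9.8662
γ_1 = 9.8662 / 9 = 1.096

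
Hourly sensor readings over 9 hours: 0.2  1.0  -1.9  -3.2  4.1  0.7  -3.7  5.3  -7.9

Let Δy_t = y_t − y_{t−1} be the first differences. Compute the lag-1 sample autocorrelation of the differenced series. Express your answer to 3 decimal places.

First differences Δy: 0.8, -2.9, -1.3, 7.3, -3.4, -4.4, 9.0, -13.2
Mean of differences = -1.0125
Numerator Σ(Δy_t−Δȳ)(Δy_{t+1}−Δȳ) = -172.9714
Denominator Σ(Δy_t−Δȳ)² = 341.9888
r_1(Δy) = -172.9714 / 341.9888 = -0.506

-0.506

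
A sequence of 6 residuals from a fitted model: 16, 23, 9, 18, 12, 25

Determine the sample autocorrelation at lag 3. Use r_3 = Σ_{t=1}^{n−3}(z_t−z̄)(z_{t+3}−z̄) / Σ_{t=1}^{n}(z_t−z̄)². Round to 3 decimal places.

Mean z̄ = (16 + 23 + 9 + 18 + 12 + 25)/6 = 17.1667
Deviations from mean: -1.1667, 5.8333, -8.1667, 0.8333, -5.1667, 7.8333
Σ(z_t−z̄)(z_{t+3}−z̄) = (-0.9722) + (-30.1389) + (-63.9722) = -95.0833
Denominator Σ(z_t−z̄)² = 190.8333
r_3 = -95.0833 / 190.8333 = -0.498

-0.498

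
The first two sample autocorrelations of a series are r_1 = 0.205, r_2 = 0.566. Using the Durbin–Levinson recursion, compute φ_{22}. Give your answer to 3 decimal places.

φ_{22} = (r_2 − r_1²) / (1 − r_1²)
r_1² = (0.205)² = 0.042025
Numerator = 0.566 − 0.0420 = 0.5240; denominator = 1 − 0.0420 = 0.9580
φ_{22} = 0.5240 / 0.9580 = 0.547

0.547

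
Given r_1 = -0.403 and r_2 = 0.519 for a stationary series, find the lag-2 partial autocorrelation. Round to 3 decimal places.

0.426

φ_{22} = (r_2 − r_1²) / (1 − r_1²)
r_1² = (-0.403)² = 0.162409
Numerator = 0.519 − 0.1624 = 0.3566; denominator = 1 − 0.1624 = 0.8376
φ_{22} = 0.3566 / 0.8376 = 0.426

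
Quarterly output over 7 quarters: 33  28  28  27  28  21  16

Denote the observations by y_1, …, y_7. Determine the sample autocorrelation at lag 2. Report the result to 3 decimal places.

-0.023

Mean ȳ = (33 + 28 + 28 + 27 + 28 + 21 + 16)/7 = 25.8571
Σ(y_t−ȳ)(y_{t+2}−ȳ) = (15.3061) + (2.4490) + (4.5918) + (-5.5510) + (-21.1224) = -4.3265
Denominator Σ(y_t−ȳ)² = 186.8571
r_2 = -4.3265 / 186.8571 = -0.023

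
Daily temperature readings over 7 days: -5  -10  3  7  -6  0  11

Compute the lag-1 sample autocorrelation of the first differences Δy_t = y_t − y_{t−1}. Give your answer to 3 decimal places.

First differences Δy: -5, 13, 4, -13, 6, 11
Mean of differences = 2.6667
Numerator Σ(Δy_t−Δȳ)(Δy_{t+1}−Δȳ) = -110.7778
Denominator Σ(Δy_t−Δȳ)² = 493.3333
r_1(Δy) = -110.7778 / 493.3333 = -0.225

-0.225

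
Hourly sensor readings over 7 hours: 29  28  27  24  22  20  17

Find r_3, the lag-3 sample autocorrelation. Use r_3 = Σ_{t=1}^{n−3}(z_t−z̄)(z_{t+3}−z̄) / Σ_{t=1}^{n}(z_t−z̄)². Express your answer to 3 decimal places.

Mean z̄ = (29 + 28 + 27 + 24 + 22 + 20 + 17)/7 = 23.8571
Deviations from mean: 5.1429, 4.1429, 3.1429, 0.1429, -1.8571, -3.8571, -6.8571
Numerator Σ_{t=1}^{4}(z_t−z̄)(z_{t+3}−z̄) = -20.0612
Denominator Σ(z_t−z̄)² = 118.8571
r_3 = -20.0612 / 118.8571 = -0.169

-0.169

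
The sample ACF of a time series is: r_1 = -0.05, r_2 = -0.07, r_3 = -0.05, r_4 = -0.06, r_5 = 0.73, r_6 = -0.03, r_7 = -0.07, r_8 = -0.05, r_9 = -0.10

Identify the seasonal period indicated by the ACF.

The largest autocorrelation is r_5 = 0.73; the remaining lags stay at or below -0.03.
The dominant spike at lag 5 indicates a seasonal period of 5.

5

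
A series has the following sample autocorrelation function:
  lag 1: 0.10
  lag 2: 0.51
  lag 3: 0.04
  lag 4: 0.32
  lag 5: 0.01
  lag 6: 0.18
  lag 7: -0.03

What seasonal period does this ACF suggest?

2

The largest autocorrelation is r_2 = 0.51, with weaker echoes at lags 4 (0.32) and 6 (0.18); the remaining lags stay at or below 0.10.
The dominant spike at lag 2 indicates a seasonal period of 2.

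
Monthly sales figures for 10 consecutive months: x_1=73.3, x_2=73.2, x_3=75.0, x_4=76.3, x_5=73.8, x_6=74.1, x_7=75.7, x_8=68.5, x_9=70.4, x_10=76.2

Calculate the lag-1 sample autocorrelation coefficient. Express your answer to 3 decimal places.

0.042

Mean x̄ = (73.3 + 73.2 + 75.0 + 76.3 + 73.8 + 74.1 + 75.7 + 68.5 + 70.4 + 76.2)/10 = 73.6500
Numerator Σ_{t=1}^{9}(x_t−x̄)(x_{t+1}−x̄) = 2.4075
Denominator Σ(x_t−x̄)² = 57.1850
r_1 = 2.4075 / 57.1850 = 0.042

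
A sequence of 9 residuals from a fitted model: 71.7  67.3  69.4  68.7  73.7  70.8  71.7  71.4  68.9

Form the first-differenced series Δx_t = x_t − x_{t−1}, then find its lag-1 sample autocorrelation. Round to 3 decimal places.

First differences Δx: -4.4, 2.1, -0.7, 5.0, -2.9, 0.9, -0.3, -2.5
Mean of differences = -0.3500
Numerator Σ(Δx_t−Δx̄)(Δx_{t+1}−Δx̄) = -29.5275
Denominator Σ(Δx_t−Δx̄)² = 63.8400
r_1(Δx) = -29.5275 / 63.8400 = -0.463

-0.463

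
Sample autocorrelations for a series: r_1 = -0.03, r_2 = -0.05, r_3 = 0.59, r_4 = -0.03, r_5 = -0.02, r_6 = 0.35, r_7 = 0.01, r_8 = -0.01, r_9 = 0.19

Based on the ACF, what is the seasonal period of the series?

3

The largest autocorrelation is r_3 = 0.59, with weaker echoes at lags 6 (0.35) and 9 (0.19); the remaining lags stay at or below 0.01.
The dominant spike at lag 3 indicates a seasonal period of 3.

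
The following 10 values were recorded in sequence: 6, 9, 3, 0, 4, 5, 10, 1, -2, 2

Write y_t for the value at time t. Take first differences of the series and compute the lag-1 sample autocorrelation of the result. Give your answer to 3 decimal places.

First differences Δy: 3, -6, -3, 4, 1, 5, -9, -3, 4
Mean of differences = -0.4444
Numerator Σ(Δy_t−Δȳ)(Δy_{t+1}−Δȳ) = -38.0864
Denominator Σ(Δy_t−Δȳ)² = 200.2222
r_1(Δy) = -38.0864 / 200.2222 = -0.190

-0.190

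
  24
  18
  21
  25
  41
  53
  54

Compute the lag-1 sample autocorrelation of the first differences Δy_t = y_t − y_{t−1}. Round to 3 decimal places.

First differences Δy: -6, 3, 4, 16, 12, 1
Mean of differences = 5.0000
Numerator Σ(Δy_t−Δȳ)(Δy_{t+1}−Δȳ) = 62.0000
Denominator Σ(Δy_t−Δȳ)² = 312.0000
r_1(Δy) = 62.0000 / 312.0000 = 0.199

0.199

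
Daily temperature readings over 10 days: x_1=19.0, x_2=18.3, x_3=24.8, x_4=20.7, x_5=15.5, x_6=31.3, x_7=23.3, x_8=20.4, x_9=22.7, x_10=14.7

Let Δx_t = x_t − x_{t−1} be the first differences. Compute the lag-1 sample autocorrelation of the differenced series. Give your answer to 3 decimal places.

-0.459

First differences Δx: -0.7, 6.5, -4.1, -5.2, 15.8, -8.0, -2.9, 2.3, -8.0
Mean of differences = -0.4778
Numerator Σ(Δx_t−Δx̄)(Δx_{t+1}−Δx̄) = -218.4360
Denominator Σ(Δx_t−Δx̄)² = 475.8756
r_1(Δx) = -218.4360 / 475.8756 = -0.459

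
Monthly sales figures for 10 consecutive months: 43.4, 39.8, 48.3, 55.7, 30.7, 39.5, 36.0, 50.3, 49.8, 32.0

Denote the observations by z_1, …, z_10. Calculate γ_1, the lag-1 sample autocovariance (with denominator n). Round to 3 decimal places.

-11.331

Mean z̄ = (43.4 + 39.8 + 48.3 + 55.7 + 30.7 + 39.5 + 36.0 + 50.3 + 49.8 + 32.0)/10 = 42.5500
Σ_{t=1}^{9}(z_t−z̄)(z_{t+1}−z̄) = -113.3075
γ_1 = -113.3075 / 10 = -11.331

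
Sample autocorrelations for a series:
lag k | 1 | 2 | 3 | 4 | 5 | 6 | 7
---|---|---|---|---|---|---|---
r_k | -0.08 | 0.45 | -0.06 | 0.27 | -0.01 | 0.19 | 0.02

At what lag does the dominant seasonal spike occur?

The largest autocorrelation is r_2 = 0.45, with weaker echoes at lags 4 (0.27) and 6 (0.19); the remaining lags stay at or below 0.02.
The dominant spike at lag 2 indicates a seasonal period of 2.

2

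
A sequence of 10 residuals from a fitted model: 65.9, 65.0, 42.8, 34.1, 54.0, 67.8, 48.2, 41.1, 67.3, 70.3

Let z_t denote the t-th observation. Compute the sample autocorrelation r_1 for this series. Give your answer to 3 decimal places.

0.181

Mean z̄ = (65.9 + 65.0 + 42.8 + 34.1 + 54.0 + 67.8 + 48.2 + 41.1 + 67.3 + 70.3)/10 = 55.6500
Numerator Σ_{t=1}^{9}(z_t−z̄)(z_{t+1}−z̄) = 287.1625
Denominator Σ(z_t−z̄)² = 1589.9050
r_1 = 287.1625 / 1589.9050 = 0.181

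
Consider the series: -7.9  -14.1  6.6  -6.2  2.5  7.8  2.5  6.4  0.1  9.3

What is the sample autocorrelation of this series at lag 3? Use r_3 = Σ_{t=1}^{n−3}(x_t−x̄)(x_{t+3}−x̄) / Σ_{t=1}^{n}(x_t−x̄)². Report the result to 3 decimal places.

0.155

Mean x̄ = (-7.9 − 14.1 + 6.6 − 6.2 + 2.5 + 7.8 + 2.5 + 6.4 + 0.1 + 9.3)/10 = 0.7000
Σ(x_t−x̄)(x_{t+3}−x̄) = (59.3400) + (-26.6400) + (41.8900) + (-12.4200) + (10.2600) + (-4.2600) + (15.4800) = 83.6500
Denominator Σ(x_t−x̄)² = 539.1200
r_3 = 83.6500 / 539.1200 = 0.155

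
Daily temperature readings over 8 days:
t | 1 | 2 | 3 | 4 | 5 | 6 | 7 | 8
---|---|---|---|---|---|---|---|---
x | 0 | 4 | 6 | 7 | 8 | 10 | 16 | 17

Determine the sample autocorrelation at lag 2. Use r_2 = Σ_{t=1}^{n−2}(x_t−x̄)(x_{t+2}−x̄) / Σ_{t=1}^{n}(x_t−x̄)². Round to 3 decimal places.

0.155

Mean x̄ = (0 + 4 + 6 + 7 + 8 + 10 + 16 + 17)/8 = 8.5000
Deviations from mean: -8.5000, -4.5000, -2.5000, -1.5000, -0.5000, 1.5000, 7.5000, 8.5000
Σ(x_t−x̄)(x_{t+2}−x̄) = (21.2500) + (6.7500) + (1.2500) + (-2.2500) + (-3.7500) + (12.7500) = 36.0000
Denominator Σ(x_t−x̄)² = 232.0000
r_2 = 36.0000 / 232.0000 = 0.155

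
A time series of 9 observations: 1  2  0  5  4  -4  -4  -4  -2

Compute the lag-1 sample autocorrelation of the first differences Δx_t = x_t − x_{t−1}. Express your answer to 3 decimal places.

-0.116

First differences Δx: 1, -2, 5, -1, -8, 0, 0, 2
Mean of differences = -0.3750
Numerator Σ(Δx_t−Δx̄)(Δx_{t+1}−Δx̄) = -11.3906
Denominator Σ(Δx_t−Δx̄)² = 97.8750
r_1(Δx) = -11.3906 / 97.8750 = -0.116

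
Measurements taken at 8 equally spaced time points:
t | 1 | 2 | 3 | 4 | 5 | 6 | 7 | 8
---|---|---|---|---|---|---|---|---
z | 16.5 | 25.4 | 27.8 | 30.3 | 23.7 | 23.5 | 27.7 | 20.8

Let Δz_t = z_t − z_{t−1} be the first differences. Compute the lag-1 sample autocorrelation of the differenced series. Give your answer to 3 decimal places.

-0.098

First differences Δz: 8.9, 2.4, 2.5, -6.6, -0.2, 4.2, -6.9
Mean of differences = 0.6143
Numerator Σ(Δz_t−Δz̄)(Δz_{t+1}−Δz̄) = -19.4302
Denominator Σ(Δz_t−Δz̄)² = 197.4286
r_1(Δz) = -19.4302 / 197.4286 = -0.098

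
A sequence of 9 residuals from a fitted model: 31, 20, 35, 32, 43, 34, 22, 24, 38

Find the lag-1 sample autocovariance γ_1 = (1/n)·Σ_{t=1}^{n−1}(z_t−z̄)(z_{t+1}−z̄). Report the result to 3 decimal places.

Mean z̄ = (31 + 20 + 35 + 32 + 43 + 34 + 22 + 24 + 38)/9 = 31.0000
Σ_{t=1}^{8}(z_t−z̄)(z_{t+1}−z̄) = -5.0000
γ_1 = -5.0000 / 9 = -0.556

-0.556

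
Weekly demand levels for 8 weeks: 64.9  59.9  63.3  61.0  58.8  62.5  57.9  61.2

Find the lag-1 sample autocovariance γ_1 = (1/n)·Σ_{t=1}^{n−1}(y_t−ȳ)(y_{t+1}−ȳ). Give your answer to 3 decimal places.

Mean ȳ = (64.9 + 59.9 + 63.3 + 61.0 + 58.8 + 62.5 + 57.9 + 61.2)/8 = 61.1875
Deviations: 3.7125, -1.2875, 2.1125, -0.1875, -2.3875, 1.3125, -3.2875, 0.0125
Σ_{t=1}^{7}(y_t−ȳ)(y_{t+1}−ȳ) = -14.9377
γ_1 = -14.9377 / 8 = -1.867

-1.867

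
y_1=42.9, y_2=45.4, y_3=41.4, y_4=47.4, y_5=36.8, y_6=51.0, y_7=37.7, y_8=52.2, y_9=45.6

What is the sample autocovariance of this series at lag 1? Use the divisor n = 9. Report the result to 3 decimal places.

-19.298

Mean ȳ = (42.9 + 45.4 + 41.4 + 47.4 + 36.8 + 51.0 + 37.7 + 52.2 + 45.6)/9 = 44.4889
Σ_{t=1}^{8}(y_t−ȳ)(y_{t+1}−ȳ) = -173.6857
γ_1 = -173.6857 / 9 = -19.298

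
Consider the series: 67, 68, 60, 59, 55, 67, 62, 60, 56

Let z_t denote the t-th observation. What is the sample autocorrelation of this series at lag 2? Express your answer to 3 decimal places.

-0.228

Mean z̄ = (67 + 68 + 60 + 59 + 55 + 67 + 62 + 60 + 56)/9 = 61.5556
Numerator Σ_{t=1}^{7}(z_t−z̄)(z_{t+2}−z̄) = -42.5062
Denominator Σ(z_t−z̄)² = 186.2222
r_2 = -42.5062 / 186.2222 = -0.228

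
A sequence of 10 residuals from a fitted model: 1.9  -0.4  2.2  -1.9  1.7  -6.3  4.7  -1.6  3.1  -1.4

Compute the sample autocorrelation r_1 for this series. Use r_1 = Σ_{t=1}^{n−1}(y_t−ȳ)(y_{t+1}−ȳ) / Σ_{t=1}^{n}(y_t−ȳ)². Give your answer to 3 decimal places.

Mean ȳ = (1.9 − 0.4 + 2.2 − 1.9 + 1.7 − 6.3 + 4.7 − 1.6 + 3.1 − 1.4)/10 = 0.2000
Numerator Σ_{t=1}^{9}(y_t−ȳ)(y_{t+1}−ȳ) = -66.5300
Denominator Σ(y_t−ȳ)² = 90.6200
r_1 = -66.5300 / 90.6200 = -0.734

-0.734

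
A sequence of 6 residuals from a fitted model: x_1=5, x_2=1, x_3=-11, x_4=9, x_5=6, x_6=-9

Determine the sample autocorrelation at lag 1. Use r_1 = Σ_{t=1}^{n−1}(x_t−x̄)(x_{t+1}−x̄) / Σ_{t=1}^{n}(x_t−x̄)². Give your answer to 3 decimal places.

Mean x̄ = (5 + 1 − 11 + 9 + 6 − 9)/6 = 0.1667
Deviations from mean: 4.8333, 0.8333, -11.1667, 8.8333, 5.8333, -9.1667
Numerator Σ_{t=1}^{5}(x_t−x̄)(x_{t+1}−x̄) = -105.8611
Denominator Σ(x_t−x̄)² = 344.8333
r_1 = -105.8611 / 344.8333 = -0.307

-0.307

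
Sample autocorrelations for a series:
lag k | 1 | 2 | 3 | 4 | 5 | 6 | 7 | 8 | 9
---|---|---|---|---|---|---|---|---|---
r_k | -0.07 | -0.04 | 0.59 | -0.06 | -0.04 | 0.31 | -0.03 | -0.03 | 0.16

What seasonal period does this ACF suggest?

The largest autocorrelation is r_3 = 0.59, with weaker echoes at lags 6 (0.31) and 9 (0.16); the remaining lags stay at or below -0.03.
The dominant spike at lag 3 indicates a seasonal period of 3.

3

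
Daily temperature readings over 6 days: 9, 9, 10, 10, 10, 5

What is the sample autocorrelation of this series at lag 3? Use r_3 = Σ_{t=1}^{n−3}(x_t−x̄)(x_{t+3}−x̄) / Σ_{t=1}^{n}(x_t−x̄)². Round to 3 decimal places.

-0.217

Mean x̄ = (9 + 9 + 10 + 10 + 10 + 5)/6 = 8.8333
Deviations from mean: 0.1667, 0.1667, 1.1667, 1.1667, 1.1667, -3.8333
Σ(x_t−x̄)(x_{t+3}−x̄) = (0.1944) + (0.1944) + (-4.4722) = -4.0833
Denominator Σ(x_t−x̄)² = 18.8333
r_3 = -4.0833 / 18.8333 = -0.217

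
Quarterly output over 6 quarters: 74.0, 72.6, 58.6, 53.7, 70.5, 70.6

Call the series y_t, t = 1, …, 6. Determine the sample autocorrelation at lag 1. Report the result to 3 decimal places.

Mean ȳ = (74.0 + 72.6 + 58.6 + 53.7 + 70.5 + 70.6)/6 = 66.6667
Deviations from mean: 7.3333, 5.9333, -8.0667, -12.9667, 3.8333, 3.9333
Σ(y_t−ȳ)(y_{t+1}−ȳ) = (43.5111) + (-47.8622) + (104.5978) + (-49.7056) + (15.0778) = 65.6189
Denominator Σ(y_t−ȳ)² = 352.3533
r_1 = 65.6189 / 352.3533 = 0.186

0.186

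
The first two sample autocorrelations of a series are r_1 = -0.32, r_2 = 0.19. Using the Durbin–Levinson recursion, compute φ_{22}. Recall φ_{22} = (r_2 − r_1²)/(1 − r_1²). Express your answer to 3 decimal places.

0.098

φ_{22} = (r_2 − r_1²) / (1 − r_1²)
r_1² = (-0.32)² = 0.1024
Numerator = 0.19 − 0.1024 = 0.0876; denominator = 1 − 0.1024 = 0.8976
φ_{22} = 0.0876 / 0.8976 = 0.098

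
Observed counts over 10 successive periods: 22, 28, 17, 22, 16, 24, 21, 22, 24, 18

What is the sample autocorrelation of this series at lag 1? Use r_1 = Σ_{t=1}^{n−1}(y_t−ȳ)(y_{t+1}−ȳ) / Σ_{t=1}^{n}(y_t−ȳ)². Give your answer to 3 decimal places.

Mean ȳ = (22 + 28 + 17 + 22 + 16 + 24 + 21 + 22 + 24 + 18)/10 = 21.4000
Numerator Σ_{t=1}^{9}(y_t−ȳ)(y_{t+1}−ȳ) = -53.5600
Denominator Σ(y_t−ȳ)² = 118.4000
r_1 = -53.5600 / 118.4000 = -0.452

-0.452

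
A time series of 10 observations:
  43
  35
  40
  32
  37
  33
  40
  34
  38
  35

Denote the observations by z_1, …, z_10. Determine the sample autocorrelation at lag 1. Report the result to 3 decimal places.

Mean z̄ = (43 + 35 + 40 + 32 + 37 + 33 + 40 + 34 + 38 + 35)/10 = 36.7000
Numerator Σ_{t=1}^{9}(z_t−z̄)(z_{t+1}−z̄) = -61.1900
Denominator Σ(z_t−z̄)² = 112.1000
r_1 = -61.1900 / 112.1000 = -0.546

-0.546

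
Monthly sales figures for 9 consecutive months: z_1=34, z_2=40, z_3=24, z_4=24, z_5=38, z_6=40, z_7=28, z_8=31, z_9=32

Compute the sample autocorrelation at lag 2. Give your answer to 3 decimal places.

-0.712

Mean z̄ = (34 + 40 + 24 + 24 + 38 + 40 + 28 + 31 + 32)/9 = 32.3333
Σ(z_t−z̄)(z_{t+2}−z̄) = (-13.8889) + (-63.8889) + (-47.2222) + (-63.8889) + (-24.5556) + (-10.2222) + (1.4444) = -222.2222
Denominator Σ(z_t−z̄)² = 312.0000
r_2 = -222.2222 / 312.0000 = -0.712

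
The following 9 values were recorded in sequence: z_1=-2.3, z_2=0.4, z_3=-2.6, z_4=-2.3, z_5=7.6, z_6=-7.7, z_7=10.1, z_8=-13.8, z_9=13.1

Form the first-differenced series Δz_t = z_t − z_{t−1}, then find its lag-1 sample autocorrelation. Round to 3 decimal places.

First differences Δz: 2.7, -3.0, 0.3, 9.9, -15.3, 17.8, -23.9, 26.9
Mean of differences = 1.9250
Numerator Σ(Δz_t−Δz̄)(Δz_{t+1}−Δz̄) = -1474.5406
Denominator Σ(Δz_t−Δz̄)² = 1930.4950
r_1(Δz) = -1474.5406 / 1930.4950 = -0.764

-0.764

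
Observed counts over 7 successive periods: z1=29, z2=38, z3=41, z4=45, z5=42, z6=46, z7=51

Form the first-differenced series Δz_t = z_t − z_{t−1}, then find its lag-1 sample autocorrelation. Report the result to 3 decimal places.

-0.103

First differences Δz: 9, 3, 4, -3, 4, 5
Mean of differences = 3.6667
Numerator Σ(Δz_t−Δz̄)(Δz_{t+1}−Δz̄) = -7.7778
Denominator Σ(Δz_t−Δz̄)² = 75.3333
r_1(Δz) = -7.7778 / 75.3333 = -0.103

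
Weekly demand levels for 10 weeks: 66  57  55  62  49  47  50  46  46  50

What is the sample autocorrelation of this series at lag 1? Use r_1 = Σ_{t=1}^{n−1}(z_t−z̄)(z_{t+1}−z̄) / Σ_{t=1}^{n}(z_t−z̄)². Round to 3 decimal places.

Mean z̄ = (66 + 57 + 55 + 62 + 49 + 47 + 50 + 46 + 46 + 50)/10 = 52.8000
Numerator Σ_{t=1}^{9}(z_t−z̄)(z_{t+1}−z̄) = 172.5600
Denominator Σ(z_t−z̄)² = 437.6000
r_1 = 172.5600 / 437.6000 = 0.394

0.394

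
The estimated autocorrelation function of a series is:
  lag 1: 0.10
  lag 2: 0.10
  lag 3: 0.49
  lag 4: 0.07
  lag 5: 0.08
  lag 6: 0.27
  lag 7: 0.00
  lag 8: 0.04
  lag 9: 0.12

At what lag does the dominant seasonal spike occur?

The largest autocorrelation is r_3 = 0.49, with a weaker echo at lag 6 (0.27); the remaining lags stay at or below 0.12.
The dominant spike at lag 3 indicates a seasonal period of 3.

3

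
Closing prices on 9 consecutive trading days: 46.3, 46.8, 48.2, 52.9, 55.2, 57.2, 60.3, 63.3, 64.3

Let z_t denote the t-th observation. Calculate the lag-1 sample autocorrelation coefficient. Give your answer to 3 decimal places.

0.718

Mean z̄ = (46.3 + 46.8 + 48.2 + 52.9 + 55.2 + 57.2 + 60.3 + 63.3 + 64.3)/9 = 54.9444
Numerator Σ_{t=1}^{8}(z_t−z̄)(z_{t+1}−z̄) = 274.1758
Denominator Σ(z_t−z̄)² = 381.9022
r_1 = 274.1758 / 381.9022 = 0.718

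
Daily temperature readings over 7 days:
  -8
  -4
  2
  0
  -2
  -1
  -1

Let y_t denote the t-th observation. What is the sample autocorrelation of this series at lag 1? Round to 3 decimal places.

0.210

Mean ȳ = (-8 − 4 + 2 + 0 − 2 − 1 − 1)/7 = -2.0000
Deviations from mean: -6.0000, -2.0000, 4.0000, 2.0000, 0.0000, 1.0000, 1.0000
Σ(y_t−ȳ)(y_{t+1}−ȳ) = (12.0000) + (-8.0000) + (8.0000) + (0.0000) + (0.0000) + (1.0000) = 13.0000
Denominator Σ(y_t−ȳ)² = 62.0000
r_1 = 13.0000 / 62.0000 = 0.210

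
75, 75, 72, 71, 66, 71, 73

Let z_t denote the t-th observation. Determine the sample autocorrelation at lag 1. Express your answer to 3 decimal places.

Mean z̄ = (75 + 75 + 72 + 71 + 66 + 71 + 73)/7 = 71.8571
Deviations from mean: 3.1429, 3.1429, 0.1429, -0.8571, -5.8571, -0.8571, 1.1429
Σ(z_t−z̄)(z_{t+1}−z̄) = (9.8776) + (0.4490) + (-0.1224) + (5.0204) + (5.0204) + (-0.9796) = 19.2653
Denominator Σ(z_t−z̄)² = 56.8571
r_1 = 19.2653 / 56.8571 = 0.339

0.339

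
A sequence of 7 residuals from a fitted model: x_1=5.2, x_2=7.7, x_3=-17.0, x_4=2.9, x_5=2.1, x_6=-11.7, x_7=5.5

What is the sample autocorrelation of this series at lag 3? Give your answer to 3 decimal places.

Mean x̄ = (5.2 + 7.7 − 17.0 + 2.9 + 2.1 − 11.7 + 5.5)/7 = -0.7571
Numerator Σ_{t=1}^{4}(x_t−x̄)(x_{t+3}−x̄) = 246.5759
Denominator Σ(x_t−x̄)² = 551.2771
r_3 = 246.5759 / 551.2771 = 0.447

0.447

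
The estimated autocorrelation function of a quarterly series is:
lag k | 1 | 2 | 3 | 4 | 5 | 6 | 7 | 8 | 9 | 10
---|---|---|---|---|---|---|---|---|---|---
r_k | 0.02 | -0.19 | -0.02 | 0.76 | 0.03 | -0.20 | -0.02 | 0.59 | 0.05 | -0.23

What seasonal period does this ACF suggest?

4

The largest autocorrelation is r_4 = 0.76, with a weaker echo at lag 8 (0.59); the remaining lags stay at or below 0.05.
The dominant spike at lag 4 indicates a seasonal period of 4.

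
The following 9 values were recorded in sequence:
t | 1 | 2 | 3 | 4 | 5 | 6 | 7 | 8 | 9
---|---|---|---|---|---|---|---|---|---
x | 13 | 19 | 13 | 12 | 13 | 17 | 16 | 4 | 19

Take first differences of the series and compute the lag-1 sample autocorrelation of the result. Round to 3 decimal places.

First differences Δx: 6, -6, -1, 1, 4, -1, -12, 15
Mean of differences = 0.7500
Numerator Σ(Δx_t−Δx̄)(Δx_{t+1}−Δx̄) = -188.3125
Denominator Σ(Δx_t−Δx̄)² = 455.5000
r_1(Δx) = -188.3125 / 455.5000 = -0.413

-0.413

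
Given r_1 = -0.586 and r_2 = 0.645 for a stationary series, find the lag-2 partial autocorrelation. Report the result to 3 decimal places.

0.459

φ_{22} = (r_2 − r_1²) / (1 − r_1²)
r_1² = (-0.586)² = 0.343396
Numerator = 0.645 − 0.3434 = 0.3016; denominator = 1 − 0.3434 = 0.6566
φ_{22} = 0.3016 / 0.6566 = 0.459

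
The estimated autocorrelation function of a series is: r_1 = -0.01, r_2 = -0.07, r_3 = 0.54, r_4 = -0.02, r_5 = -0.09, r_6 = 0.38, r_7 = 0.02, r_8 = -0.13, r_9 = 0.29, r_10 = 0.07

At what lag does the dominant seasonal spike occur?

The largest autocorrelation is r_3 = 0.54, with weaker echoes at lags 6 (0.38) and 9 (0.29); the remaining lags stay at or below 0.07.
The dominant spike at lag 3 indicates a seasonal period of 3.

3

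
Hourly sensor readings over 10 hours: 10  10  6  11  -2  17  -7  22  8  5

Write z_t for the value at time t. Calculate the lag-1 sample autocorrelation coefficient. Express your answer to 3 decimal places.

-0.745

Mean z̄ = (10 + 10 + 6 + 11 − 2 + 17 − 7 + 22 + 8 + 5)/10 = 8.0000
Numerator Σ_{t=1}^{9}(z_t−z̄)(z_{t+1}−z̄) = -471.0000
Denominator Σ(z_t−z̄)² = 632.0000
r_1 = -471.0000 / 632.0000 = -0.745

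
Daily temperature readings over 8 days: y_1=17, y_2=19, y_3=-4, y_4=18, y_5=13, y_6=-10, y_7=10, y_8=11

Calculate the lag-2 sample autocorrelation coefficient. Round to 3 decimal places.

Mean ȳ = (17 + 19 − 4 + 18 + 13 − 10 + 10 + 11)/8 = 9.2500
Numerator Σ_{t=1}^{6}(y_t−ȳ)(y_{t+2}−ȳ) = -266.3750
Denominator Σ(y_t−ȳ)² = 795.5000
r_2 = -266.3750 / 795.5000 = -0.335

-0.335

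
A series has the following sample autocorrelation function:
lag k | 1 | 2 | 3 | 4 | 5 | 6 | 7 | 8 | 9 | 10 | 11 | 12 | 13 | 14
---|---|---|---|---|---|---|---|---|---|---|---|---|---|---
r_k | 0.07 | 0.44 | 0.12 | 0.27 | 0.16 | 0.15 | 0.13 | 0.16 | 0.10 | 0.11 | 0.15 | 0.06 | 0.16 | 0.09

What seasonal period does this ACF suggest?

The largest autocorrelation is r_2 = 0.44, with a weaker echo at lag 4 (0.27); the remaining lags stay at or below 0.16.
The dominant spike at lag 2 indicates a seasonal period of 2.

2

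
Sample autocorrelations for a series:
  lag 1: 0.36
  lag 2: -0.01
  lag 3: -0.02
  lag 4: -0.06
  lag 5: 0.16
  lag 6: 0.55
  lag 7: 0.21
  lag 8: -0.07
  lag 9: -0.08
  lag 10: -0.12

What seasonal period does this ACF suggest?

6

The largest autocorrelation is r_6 = 0.55; the remaining lags stay at or below 0.36.
The dominant spike at lag 6 indicates a seasonal period of 6.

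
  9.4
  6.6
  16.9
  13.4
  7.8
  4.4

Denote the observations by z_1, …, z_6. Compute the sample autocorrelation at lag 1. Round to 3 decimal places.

0.075

Mean z̄ = (9.4 + 6.6 + 16.9 + 13.4 + 7.8 + 4.4)/6 = 9.7500
Numerator Σ_{t=1}^{5}(z_t−z̄)(z_{t+1}−z̄) = 7.9925
Denominator Σ(z_t−z̄)² = 106.9150
r_1 = 7.9925 / 106.9150 = 0.075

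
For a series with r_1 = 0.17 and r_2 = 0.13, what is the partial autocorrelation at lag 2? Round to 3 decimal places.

φ_{22} = (r_2 − r_1²) / (1 − r_1²)
r_1² = (0.17)² = 0.0289
Numerator = 0.13 − 0.0289 = 0.1011; denominator = 1 − 0.0289 = 0.9711
φ_{22} = 0.1011 / 0.9711 = 0.104

0.104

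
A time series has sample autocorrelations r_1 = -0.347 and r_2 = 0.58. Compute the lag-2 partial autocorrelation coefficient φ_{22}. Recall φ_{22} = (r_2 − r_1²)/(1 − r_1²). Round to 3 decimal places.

φ_{22} = (r_2 − r_1²) / (1 − r_1²)
r_1² = (-0.347)² = 0.120409
Numerator = 0.58 − 0.1204 = 0.4596; denominator = 1 − 0.1204 = 0.8796
φ_{22} = 0.4596 / 0.8796 = 0.523

0.523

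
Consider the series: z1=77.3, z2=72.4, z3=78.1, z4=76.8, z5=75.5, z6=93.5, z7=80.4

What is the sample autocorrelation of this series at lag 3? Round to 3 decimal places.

0.040

Mean z̄ = (77.3 + 72.4 + 78.1 + 76.8 + 75.5 + 93.5 + 80.4)/7 = 79.1429
Σ(z_t−z̄)(z_{t+3}−z̄) = (4.3176) + (24.5633) + (-14.9724) + (-2.9453) = 10.9631
Denominator Σ(z_t−z̄)² = 276.4171
r_3 = 10.9631 / 276.4171 = 0.040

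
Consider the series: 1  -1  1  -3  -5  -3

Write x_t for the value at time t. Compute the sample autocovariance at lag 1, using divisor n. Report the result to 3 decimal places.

1.481

Mean x̄ = (1 − 1 + 1 − 3 − 5 − 3)/6 = -1.6667
Deviations: 2.6667, 0.6667, 2.6667, -1.3333, -3.3333, -1.3333
Σ_{t=1}^{5}(x_t−x̄)(x_{t+1}−x̄) = 8.8889
γ_1 = 8.8889 / 6 = 1.481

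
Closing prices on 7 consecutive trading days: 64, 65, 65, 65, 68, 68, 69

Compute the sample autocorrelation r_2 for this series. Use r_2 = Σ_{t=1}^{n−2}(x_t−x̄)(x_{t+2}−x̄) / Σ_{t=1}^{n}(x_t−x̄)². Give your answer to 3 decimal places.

0.206

Mean x̄ = (64 + 65 + 65 + 65 + 68 + 68 + 69)/7 = 66.2857
Deviations from mean: -2.2857, -1.2857, -1.2857, -1.2857, 1.7143, 1.7143, 2.7143
Σ(x_t−x̄)(x_{t+2}−x̄) = (2.9388) + (1.6531) + (-2.2041) + (-2.2041) + (4.6531) = 4.8367
Denominator Σ(x_t−x̄)² = 23.4286
r_2 = 4.8367 / 23.4286 = 0.206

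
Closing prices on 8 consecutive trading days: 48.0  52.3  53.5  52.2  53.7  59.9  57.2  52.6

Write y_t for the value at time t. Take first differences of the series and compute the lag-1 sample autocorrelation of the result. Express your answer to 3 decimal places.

First differences Δy: 4.3, 1.2, -1.3, 1.5, 6.2, -2.7, -4.6
Mean of differences = 0.6571
Numerator Σ(Δy_t−Δȳ)(Δy_{t+1}−Δȳ) = 2.9782
Denominator Σ(Δy_t−Δȳ)² = 87.7371
r_1(Δy) = 2.9782 / 87.7371 = 0.034

0.034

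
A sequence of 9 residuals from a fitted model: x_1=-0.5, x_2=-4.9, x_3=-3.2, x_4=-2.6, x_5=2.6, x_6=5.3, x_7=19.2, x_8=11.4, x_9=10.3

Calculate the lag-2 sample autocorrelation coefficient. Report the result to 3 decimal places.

Mean x̄ = (-0.5 − 4.9 − 3.2 − 2.6 + 2.6 + 5.3 + 19.2 + 11.4 + 10.3)/9 = 4.1778
Σ(x_t−x̄)(x_{t+2}−x̄) = (34.5116) + (61.5272) + (11.6405) + (-7.6062) + (-23.7017) + (8.1049) + (91.9694) = 176.4457
Denominator Σ(x_t−x̄)² = 523.7156
r_2 = 176.4457 / 523.7156 = 0.337

0.337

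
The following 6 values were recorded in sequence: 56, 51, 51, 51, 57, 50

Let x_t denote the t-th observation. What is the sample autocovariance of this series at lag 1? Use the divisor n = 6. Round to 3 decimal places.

Mean x̄ = (56 + 51 + 51 + 51 + 57 + 50)/6 = 52.6667
Σ_{t=1}^{5}(x_t−x̄)(x_{t+1}−x̄) = -18.7778
γ_1 = -18.7778 / 6 = -3.130

-3.130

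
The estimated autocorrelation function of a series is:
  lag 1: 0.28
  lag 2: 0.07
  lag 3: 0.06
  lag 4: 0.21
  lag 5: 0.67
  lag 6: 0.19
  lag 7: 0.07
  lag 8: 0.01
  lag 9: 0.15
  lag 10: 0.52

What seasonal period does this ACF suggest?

5

The largest autocorrelation is r_5 = 0.67, with a weaker echo at lag 10 (0.52); the remaining lags stay at or below 0.28. The elevated value at lag 1 (0.28), dropping to 0.07 at lag 2, reflects decaying short-term dependence rather than seasonality.
The dominant spike at lag 5 indicates a seasonal period of 5.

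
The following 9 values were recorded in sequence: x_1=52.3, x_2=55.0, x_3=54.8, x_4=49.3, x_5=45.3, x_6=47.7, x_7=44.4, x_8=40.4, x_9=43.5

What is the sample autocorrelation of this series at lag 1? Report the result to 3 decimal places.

0.685

Mean x̄ = (52.3 + 55.0 + 54.8 + 49.3 + 45.3 + 47.7 + 44.4 + 40.4 + 43.5)/9 = 48.0778
Numerator Σ_{t=1}^{8}(x_t−x̄)(x_{t+1}−x̄) = 146.4040
Denominator Σ(x_t−x̄)² = 213.7156
r_1 = 146.4040 / 213.7156 = 0.685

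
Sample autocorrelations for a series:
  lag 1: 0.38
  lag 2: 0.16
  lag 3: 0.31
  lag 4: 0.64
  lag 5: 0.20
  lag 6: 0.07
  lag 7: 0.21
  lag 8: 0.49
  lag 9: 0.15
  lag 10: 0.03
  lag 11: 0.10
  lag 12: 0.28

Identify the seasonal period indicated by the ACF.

The largest autocorrelation is r_4 = 0.64, with a weaker echo at lag 8 (0.49); the remaining lags stay at or below 0.38. The elevated value at lag 1 (0.38), dropping to 0.16 at lag 2, reflects decaying short-term dependence rather than seasonality.
The dominant spike at lag 4 indicates a seasonal period of 4.

4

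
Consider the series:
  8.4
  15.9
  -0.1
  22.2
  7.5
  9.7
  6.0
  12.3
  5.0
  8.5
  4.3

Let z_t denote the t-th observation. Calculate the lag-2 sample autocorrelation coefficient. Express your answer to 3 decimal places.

0.425

Mean z̄ = (8.4 + 15.9 − 0.1 + 22.2 + 7.5 + 9.7 + 6.0 + 12.3 + 5.0 + 8.5 + 4.3)/11 = 9.0636
Numerator Σ_{t=1}^{9}(z_t−z̄)(z_{t+2}−z̄) = 155.4074
Denominator Σ(z_t−z̄)² = 365.9455
r_2 = 155.4074 / 365.9455 = 0.425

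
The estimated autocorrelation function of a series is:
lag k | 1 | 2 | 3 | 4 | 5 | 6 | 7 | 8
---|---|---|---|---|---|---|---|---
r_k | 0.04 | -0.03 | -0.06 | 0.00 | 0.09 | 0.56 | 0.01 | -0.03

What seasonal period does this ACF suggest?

The largest autocorrelation is r_6 = 0.56; the remaining lags stay at or below 0.09.
The dominant spike at lag 6 indicates a seasonal period of 6.

6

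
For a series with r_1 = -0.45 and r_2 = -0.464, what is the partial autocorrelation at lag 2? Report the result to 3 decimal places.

-0.836

φ_{22} = (r_2 − r_1²) / (1 − r_1²)
r_1² = (-0.45)² = 0.2025
Numerator = -0.464 − 0.2025 = -0.6665; denominator = 1 − 0.2025 = 0.7975
φ_{22} = -0.6665 / 0.7975 = -0.836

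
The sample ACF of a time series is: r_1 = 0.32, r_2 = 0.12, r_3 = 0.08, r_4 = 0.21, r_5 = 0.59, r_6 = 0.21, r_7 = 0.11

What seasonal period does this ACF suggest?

The largest autocorrelation is r_5 = 0.59; the remaining lags stay at or below 0.32. The elevated value at lag 1 (0.32), dropping to 0.12 at lag 2, reflects decaying short-term dependence rather than seasonality.
The dominant spike at lag 5 indicates a seasonal period of 5.

5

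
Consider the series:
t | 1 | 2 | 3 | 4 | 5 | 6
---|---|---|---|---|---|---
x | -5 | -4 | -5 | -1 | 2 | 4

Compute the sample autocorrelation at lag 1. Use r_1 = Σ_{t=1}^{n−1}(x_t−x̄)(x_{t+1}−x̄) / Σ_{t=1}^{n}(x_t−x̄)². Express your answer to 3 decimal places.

0.500

Mean x̄ = (-5 − 4 − 5 − 1 + 2 + 4)/6 = -1.5000
Deviations from mean: -3.5000, -2.5000, -3.5000, 0.5000, 3.5000, 5.5000
Σ(x_t−x̄)(x_{t+1}−x̄) = (8.7500) + (8.7500) + (-1.7500) + (1.7500) + (19.2500) = 36.7500
Denominator Σ(x_t−x̄)² = 73.5000
r_1 = 36.7500 / 73.5000 = 0.500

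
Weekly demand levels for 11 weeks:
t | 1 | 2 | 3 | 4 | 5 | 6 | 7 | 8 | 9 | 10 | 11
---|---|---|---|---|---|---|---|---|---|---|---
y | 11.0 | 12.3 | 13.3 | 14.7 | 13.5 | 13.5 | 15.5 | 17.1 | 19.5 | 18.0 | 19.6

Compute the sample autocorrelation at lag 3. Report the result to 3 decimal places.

0.104

Mean ȳ = (11.0 + 12.3 + 13.3 + 14.7 + 13.5 + 13.5 + 15.5 + 17.1 + 19.5 + 18.0 + 19.6)/11 = 15.2727
Numerator Σ_{t=1}^{8}(y_t−ȳ)(y_{t+3}−ȳ) = 8.8778
Denominator Σ(y_t−ȳ)² = 85.0218
r_3 = 8.8778 / 85.0218 = 0.104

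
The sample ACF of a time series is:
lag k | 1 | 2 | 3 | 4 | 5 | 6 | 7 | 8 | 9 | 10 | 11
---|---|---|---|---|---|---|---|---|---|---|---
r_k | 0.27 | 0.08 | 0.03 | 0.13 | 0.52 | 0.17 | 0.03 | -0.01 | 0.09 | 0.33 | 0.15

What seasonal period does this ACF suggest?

5

The largest autocorrelation is r_5 = 0.52, with a weaker echo at lag 10 (0.33); the remaining lags stay at or below 0.27. The elevated value at lag 1 (0.27), dropping to 0.08 at lag 2, reflects decaying short-term dependence rather than seasonality.
The dominant spike at lag 5 indicates a seasonal period of 5.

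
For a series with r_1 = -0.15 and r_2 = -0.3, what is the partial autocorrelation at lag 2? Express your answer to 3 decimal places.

-0.330

φ_{22} = (r_2 − r_1²) / (1 − r_1²)
r_1² = (-0.15)² = 0.0225
Numerator = -0.3 − 0.0225 = -0.3225; denominator = 1 − 0.0225 = 0.9775
φ_{22} = -0.3225 / 0.9775 = -0.330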